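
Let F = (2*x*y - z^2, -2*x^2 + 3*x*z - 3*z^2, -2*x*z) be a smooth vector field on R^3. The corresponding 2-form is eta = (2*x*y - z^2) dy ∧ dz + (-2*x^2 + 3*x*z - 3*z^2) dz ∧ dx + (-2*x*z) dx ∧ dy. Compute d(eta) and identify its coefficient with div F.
d(eta) = (-2*x + 2*y) dx ∧ dy ∧ dz; div F = -2*x + 2*y

For a 2-form in R^3 of the form above, applying d gives a 3-form with coefficient ∂P/∂x + ∂Q/∂y + ∂R/∂z:
  ∂P/∂x = 2*y
  ∂Q/∂y = 0
  ∂R/∂z = -2*x
Sum = -2*x + 2*y, which is exactly div F.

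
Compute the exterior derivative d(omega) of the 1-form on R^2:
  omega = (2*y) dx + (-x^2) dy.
d(omega) = (-2*x - 2) dx ∧ dy

For a 1-form omega = sum_i f_i dx_i, the exterior derivative is
  d(omega) = sum_{i < j} (∂f_j/∂x_i - ∂f_i/∂x_j) dx_i ∧ dx_j.
  coefficient of dx ∧ dy: ∂f_2/∂x - ∂f_1/∂y = ∂(-x^2)/∂x - ∂(2*y)/∂y = -2*x - 2
Assembling: d(omega) = (-2*x - 2) dx ∧ dy.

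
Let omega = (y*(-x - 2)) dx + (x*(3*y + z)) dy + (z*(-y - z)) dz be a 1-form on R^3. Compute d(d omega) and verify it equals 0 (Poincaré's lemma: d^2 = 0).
d(d omega) = 0

Step 1: d omega = sum_{i<j} (∂f_j/∂x_i - ∂f_i/∂x_j) dx_i ∧ dx_j:
  coeff of dx ∧ dy: x + 3*y + z + 2
  coeff of dx ∧ dz: 0
  coeff of dy ∧ dz: -x - z
Step 2: Apply d again to each 2-form coefficient. The only possible 3-form in R^3 is dx ∧ dy ∧ dz, with coefficient
  ∂(coeff of dy∧dz)/∂x - ∂(coeff of dx∧dz)/∂y + ∂(coeff of dx∧dy)/∂z
  = ∂/∂x (-x - z) - ∂/∂y (0) + ∂/∂z (x + 3*y + z + 2).
Each of these terms simplifies to sums of mixed partials that cancel in pairs. The result is 0 (by equality of mixed partials for smooth functions — Schwarz / Clairaut).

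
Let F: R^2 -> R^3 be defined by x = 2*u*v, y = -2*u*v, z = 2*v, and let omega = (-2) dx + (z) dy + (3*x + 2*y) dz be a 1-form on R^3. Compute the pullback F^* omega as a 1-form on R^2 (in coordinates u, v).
F^* omega = (4*v*(-v - 1)) du + (-4*u) dv

Using F^*(f dg) = (f ∘ F) d(g ∘ F), substitute each coordinate x_i by F_i(u, v) in f_i, and replace dx_i by d F_i = (∂F_i/∂u) du + (∂F_i/∂v) dv.
  For the x component: f_1(F) = -2; d F_1 = (2*v) du + (2*u) dv
  For the y component: f_2(F) = 2*v; d F_2 = (-2*v) du + (-2*u) dv
  For the z component: f_3(F) = 2*u*v; d F_3 = (0) du + (2) dv
Combining and collecting du, dv coefficients:
  coeff of du: 4*v*(-v - 1)
  coeff of dv: -4*u
F^* omega = (4*v*(-v - 1)) du + (-4*u) dv.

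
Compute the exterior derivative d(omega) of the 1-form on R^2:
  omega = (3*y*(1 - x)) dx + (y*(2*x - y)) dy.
d(omega) = (3*x + 2*y - 3) dx ∧ dy

For a 1-form omega = sum_i f_i dx_i, the exterior derivative is
  d(omega) = sum_{i < j} (∂f_j/∂x_i - ∂f_i/∂x_j) dx_i ∧ dx_j.
  coefficient of dx ∧ dy: ∂f_2/∂x - ∂f_1/∂y = ∂(y*(2*x - y))/∂x - ∂(3*y*(1 - x))/∂y = 3*x + 2*y - 3
Assembling: d(omega) = (3*x + 2*y - 3) dx ∧ dy.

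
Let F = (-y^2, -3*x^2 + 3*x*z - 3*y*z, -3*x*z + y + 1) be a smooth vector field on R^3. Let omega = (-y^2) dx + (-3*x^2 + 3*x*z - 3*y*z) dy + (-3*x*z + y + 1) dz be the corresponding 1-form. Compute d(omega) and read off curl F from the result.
d(omega) = (-3*x + 3*y + 1) dy ∧ dz + (3*z) dz ∧ dx + (-6*x + 2*y + 3*z) dx ∧ dy; curl F = (-3*x + 3*y + 1, 3*z, -6*x + 2*y + 3*z)

d omega = sum_{i<j} (∂f_j/∂x_i - ∂f_i/∂x_j) dx_i ∧ dx_j. Under the identification (dy ∧ dz, dz ∧ dx, dx ∧ dy) ↔ (e_x, e_y, e_z), the coefficients are exactly the components of curl F. Compute:
  ∂R/∂y - ∂Q/∂z = (1) - (3*x - 3*y) = -3*x + 3*y + 1
  ∂P/∂z - ∂R/∂x = (0) - (-3*z) = 3*z
  ∂Q/∂x - ∂P/∂y = (-6*x + 3*z) - (-2*y) = -6*x + 2*y + 3*z.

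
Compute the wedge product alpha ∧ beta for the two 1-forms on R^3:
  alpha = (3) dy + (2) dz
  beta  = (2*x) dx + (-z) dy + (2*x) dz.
alpha ∧ beta = (-6*x) dx ∧ dy + (6*x + 2*z) dy ∧ dz + (-4*x) dx ∧ dz

Distribute the wedge, using dx_i ∧ dx_j = -dx_j ∧ dx_i and dx_i ∧ dx_i = 0. For each pair (i, j) with i < j, the coefficient of dx_i ∧ dx_j in alpha ∧ beta is (alpha_i * beta_j - alpha_j * beta_i). Collecting: alpha ∧ beta = (-6*x) dx ∧ dy + (6*x + 2*z) dy ∧ dz + (-4*x) dx ∧ dz.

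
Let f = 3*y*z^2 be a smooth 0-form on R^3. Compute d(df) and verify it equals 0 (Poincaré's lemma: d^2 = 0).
d(df) = 0

Step 1: df = sum_i (∂f/∂x_i) dx_i = (0) dx + (3*z^2) dy + (6*y*z) dz.
Step 2: Apply d again. Using the 1-form formula, the coefficient of dx ∧ dy in d(df) is ∂^2 f/∂x ∂y - ∂^2 f/∂y ∂x = (0) - (0) = 0 (equality of mixed partials for smooth f).
Similarly for dx ∧ dz and dy ∧ dz — all coefficients vanish. So d(df) = 0.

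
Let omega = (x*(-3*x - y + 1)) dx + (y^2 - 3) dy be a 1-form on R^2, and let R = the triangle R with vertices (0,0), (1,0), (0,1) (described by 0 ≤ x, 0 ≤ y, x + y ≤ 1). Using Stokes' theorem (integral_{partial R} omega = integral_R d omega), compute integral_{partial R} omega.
integral_(partial R) omega = 1/6

Stokes: integral_partial_R omega = integral_R d omega with d omega = (∂Q/∂x - ∂P/∂y) dx ∧ dy.
  ∂Q/∂x = 0
  ∂P/∂y = -x
  integrand = ∂Q/∂x - ∂P/∂y = x.
Integrating over R: integral_0^1 integral_0^{1-x} (x) dy dx = 1/6.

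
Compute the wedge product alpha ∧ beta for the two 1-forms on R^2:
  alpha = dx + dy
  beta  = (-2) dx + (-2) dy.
alpha ∧ beta = 0

Distribute the wedge, using dx_i ∧ dx_j = -dx_j ∧ dx_i and dx_i ∧ dx_i = 0. For each pair (i, j) with i < j, the coefficient of dx_i ∧ dx_j in alpha ∧ beta is (alpha_i * beta_j - alpha_j * beta_i). Collecting: alpha ∧ beta = 0.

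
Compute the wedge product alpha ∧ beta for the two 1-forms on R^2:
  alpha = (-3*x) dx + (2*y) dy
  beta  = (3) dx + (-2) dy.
alpha ∧ beta = (6*x - 6*y) dx ∧ dy

Distribute the wedge, using dx_i ∧ dx_j = -dx_j ∧ dx_i and dx_i ∧ dx_i = 0. For each pair (i, j) with i < j, the coefficient of dx_i ∧ dx_j in alpha ∧ beta is (alpha_i * beta_j - alpha_j * beta_i). Collecting: alpha ∧ beta = (6*x - 6*y) dx ∧ dy.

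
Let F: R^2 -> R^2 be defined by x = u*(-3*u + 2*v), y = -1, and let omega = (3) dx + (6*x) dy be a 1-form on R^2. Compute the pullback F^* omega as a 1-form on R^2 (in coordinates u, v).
F^* omega = (-18*u + 6*v) du + (6*u) dv

Using F^*(f dg) = (f ∘ F) d(g ∘ F), substitute each coordinate x_i by F_i(u, v) in f_i, and replace dx_i by d F_i = (∂F_i/∂u) du + (∂F_i/∂v) dv.
  For the x component: f_1(F) = 3; d F_1 = (-6*u + 2*v) du + (2*u) dv
  For the y component: f_2(F) = 6*u*(-3*u + 2*v); d F_2 = (0) du + (0) dv
Combining and collecting du, dv coefficients:
  coeff of du: -18*u + 6*v
  coeff of dv: 6*u
F^* omega = (-18*u + 6*v) du + (6*u) dv.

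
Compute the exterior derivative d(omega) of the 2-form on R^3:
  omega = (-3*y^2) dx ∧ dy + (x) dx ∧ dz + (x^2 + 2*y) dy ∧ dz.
d(omega) = (2*x) dx ∧ dy ∧ dz

For a 2-form omega = sum_{i<j} g_{ij} dx_i ∧ dx_j, the exterior derivative is
  d(omega) = sum_{i<j} d(g_{ij}) ∧ dx_i ∧ dx_j = sum_{i<j, k} (∂g_{ij}/∂x_k) dx_k ∧ dx_i ∧ dx_j.
Expand each term, using dx_k ∧ dx_i ∧ dx_j = sgn(permutation) dx_{(a)} ∧ dx_{(b)} ∧ dx_{(c)} with (a < b < c) sorted:
  d(x^2 + 2*y) includes (∂/∂x)(x^2 + 2*y) dx = (2*x) dx, which multiplied by dy ∧ dz gives (2*x) dx ∧ dy ∧ dz
Collecting like 3-forms: d(omega) = (2*x) dx ∧ dy ∧ dz.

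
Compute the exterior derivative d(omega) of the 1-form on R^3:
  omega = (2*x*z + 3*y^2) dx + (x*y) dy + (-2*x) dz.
d(omega) = (-5*y) dx ∧ dy + (-2*x - 2) dx ∧ dz

For a 1-form omega = sum_i f_i dx_i, the exterior derivative is
  d(omega) = sum_{i < j} (∂f_j/∂x_i - ∂f_i/∂x_j) dx_i ∧ dx_j.
  coefficient of dx ∧ dy: ∂f_2/∂x - ∂f_1/∂y = ∂(x*y)/∂x - ∂(2*x*z + 3*y^2)/∂y = -5*y
  coefficient of dx ∧ dz: ∂f_3/∂x - ∂f_1/∂z = ∂(-2*x)/∂x - ∂(2*x*z + 3*y^2)/∂z = -2*x - 2
Assembling: d(omega) = (-5*y) dx ∧ dy + (-2*x - 2) dx ∧ dz.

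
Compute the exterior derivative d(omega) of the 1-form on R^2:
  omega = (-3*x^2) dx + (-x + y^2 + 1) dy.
d(omega) = (-1) dx ∧ dy

For a 1-form omega = sum_i f_i dx_i, the exterior derivative is
  d(omega) = sum_{i < j} (∂f_j/∂x_i - ∂f_i/∂x_j) dx_i ∧ dx_j.
  coefficient of dx ∧ dy: ∂f_2/∂x - ∂f_1/∂y = ∂(-x + y^2 + 1)/∂x - ∂(-3*x^2)/∂y = -1
Assembling: d(omega) = (-1) dx ∧ dy.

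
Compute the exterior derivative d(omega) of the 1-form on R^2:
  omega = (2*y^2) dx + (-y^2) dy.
d(omega) = (-4*y) dx ∧ dy

For a 1-form omega = sum_i f_i dx_i, the exterior derivative is
  d(omega) = sum_{i < j} (∂f_j/∂x_i - ∂f_i/∂x_j) dx_i ∧ dx_j.
  coefficient of dx ∧ dy: ∂f_2/∂x - ∂f_1/∂y = ∂(-y^2)/∂x - ∂(2*y^2)/∂y = -4*y
Assembling: d(omega) = (-4*y) dx ∧ dy.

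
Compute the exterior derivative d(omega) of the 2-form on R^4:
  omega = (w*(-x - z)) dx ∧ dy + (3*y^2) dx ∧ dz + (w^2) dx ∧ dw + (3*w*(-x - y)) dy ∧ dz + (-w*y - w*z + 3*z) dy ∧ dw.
d(omega) = (-4*w - 6*y) dx ∧ dy ∧ dz + (-x - z) dx ∧ dy ∧ dw + (w - 3*x - 3*y - 3) dy ∧ dz ∧ dw

For a 2-form omega = sum_{i<j} g_{ij} dx_i ∧ dx_j, the exterior derivative is
  d(omega) = sum_{i<j} d(g_{ij}) ∧ dx_i ∧ dx_j = sum_{i<j, k} (∂g_{ij}/∂x_k) dx_k ∧ dx_i ∧ dx_j.
Expand each term, using dx_k ∧ dx_i ∧ dx_j = sgn(permutation) dx_{(a)} ∧ dx_{(b)} ∧ dx_{(c)} with (a < b < c) sorted:
  d(w*(-x - z)) includes (∂/∂z)(w*(-x - z)) dz = (-w) dz, which multiplied by dx ∧ dy gives (-w) dx ∧ dy ∧ dz
  d(w*(-x - z)) includes (∂/∂w)(w*(-x - z)) dw = (-x - z) dw, which multiplied by dx ∧ dy gives (-x - z) dx ∧ dy ∧ dw
  d(3*y^2) includes (∂/∂y)(3*y^2) dy = (6*y) dy, which multiplied by dx ∧ dz gives (-6*y) dx ∧ dy ∧ dz
  d(3*w*(-x - y)) includes (∂/∂x)(3*w*(-x - y)) dx = (-3*w) dx, which multiplied by dy ∧ dz gives (-3*w) dx ∧ dy ∧ dz
  d(3*w*(-x - y)) includes (∂/∂w)(3*w*(-x - y)) dw = (-3*x - 3*y) dw, which multiplied by dy ∧ dz gives (-3*x - 3*y) dy ∧ dz ∧ dw
  d(-w*y - w*z + 3*z) includes (∂/∂z)(-w*y - w*z + 3*z) dz = (3 - w) dz, which multiplied by dy ∧ dw gives (w - 3) dy ∧ dz ∧ dw
Collecting like 3-forms: d(omega) = (-4*w - 6*y) dx ∧ dy ∧ dz + (-x - z) dx ∧ dy ∧ dw + (w - 3*x - 3*y - 3) dy ∧ dz ∧ dw.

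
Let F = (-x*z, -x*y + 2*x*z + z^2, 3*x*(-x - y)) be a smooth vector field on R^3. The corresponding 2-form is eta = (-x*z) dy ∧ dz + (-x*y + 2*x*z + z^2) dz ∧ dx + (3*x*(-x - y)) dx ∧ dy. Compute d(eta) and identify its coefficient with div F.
d(eta) = (-x - z) dx ∧ dy ∧ dz; div F = -x - z

For a 2-form in R^3 of the form above, applying d gives a 3-form with coefficient ∂P/∂x + ∂Q/∂y + ∂R/∂z:
  ∂P/∂x = -z
  ∂Q/∂y = -x
  ∂R/∂z = 0
Sum = -x - z, which is exactly div F.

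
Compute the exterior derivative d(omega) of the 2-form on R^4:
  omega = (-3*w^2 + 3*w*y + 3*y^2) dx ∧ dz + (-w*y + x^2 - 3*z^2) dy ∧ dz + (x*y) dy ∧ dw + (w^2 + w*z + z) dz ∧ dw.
d(omega) = (-3*w + 2*x - 6*y) dx ∧ dy ∧ dz + (-6*w + 3*y) dx ∧ dz ∧ dw + (-y) dy ∧ dz ∧ dw + (y) dx ∧ dy ∧ dw

For a 2-form omega = sum_{i<j} g_{ij} dx_i ∧ dx_j, the exterior derivative is
  d(omega) = sum_{i<j} d(g_{ij}) ∧ dx_i ∧ dx_j = sum_{i<j, k} (∂g_{ij}/∂x_k) dx_k ∧ dx_i ∧ dx_j.
Expand each term, using dx_k ∧ dx_i ∧ dx_j = sgn(permutation) dx_{(a)} ∧ dx_{(b)} ∧ dx_{(c)} with (a < b < c) sorted:
  d(-3*w^2 + 3*w*y + 3*y^2) includes (∂/∂y)(-3*w^2 + 3*w*y + 3*y^2) dy = (3*w + 6*y) dy, which multiplied by dx ∧ dz gives (-3*w - 6*y) dx ∧ dy ∧ dz
  d(-3*w^2 + 3*w*y + 3*y^2) includes (∂/∂w)(-3*w^2 + 3*w*y + 3*y^2) dw = (-6*w + 3*y) dw, which multiplied by dx ∧ dz gives (-6*w + 3*y) dx ∧ dz ∧ dw
  d(-w*y + x^2 - 3*z^2) includes (∂/∂x)(-w*y + x^2 - 3*z^2) dx = (2*x) dx, which multiplied by dy ∧ dz gives (2*x) dx ∧ dy ∧ dz
  d(-w*y + x^2 - 3*z^2) includes (∂/∂w)(-w*y + x^2 - 3*z^2) dw = (-y) dw, which multiplied by dy ∧ dz gives (-y) dy ∧ dz ∧ dw
  d(x*y) includes (∂/∂x)(x*y) dx = (y) dx, which multiplied by dy ∧ dw gives (y) dx ∧ dy ∧ dw
Collecting like 3-forms: d(omega) = (-3*w + 2*x - 6*y) dx ∧ dy ∧ dz + (-6*w + 3*y) dx ∧ dz ∧ dw + (-y) dy ∧ dz ∧ dw + (y) dx ∧ dy ∧ dw.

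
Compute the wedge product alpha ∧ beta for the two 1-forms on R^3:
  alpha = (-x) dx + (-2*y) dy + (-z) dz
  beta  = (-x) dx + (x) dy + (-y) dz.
alpha ∧ beta = (-x*(x + 2*y)) dx ∧ dy + (x*(y - z)) dx ∧ dz + (x*z + 2*y^2) dy ∧ dz

Distribute the wedge, using dx_i ∧ dx_j = -dx_j ∧ dx_i and dx_i ∧ dx_i = 0. For each pair (i, j) with i < j, the coefficient of dx_i ∧ dx_j in alpha ∧ beta is (alpha_i * beta_j - alpha_j * beta_i). Collecting: alpha ∧ beta = (-x*(x + 2*y)) dx ∧ dy + (x*(y - z)) dx ∧ dz + (x*z + 2*y^2) dy ∧ dz.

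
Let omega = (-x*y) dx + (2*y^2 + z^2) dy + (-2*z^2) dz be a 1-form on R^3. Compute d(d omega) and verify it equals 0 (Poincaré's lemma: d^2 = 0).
d(d omega) = 0

Step 1: d omega = sum_{i<j} (∂f_j/∂x_i - ∂f_i/∂x_j) dx_i ∧ dx_j:
  coeff of dx ∧ dy: x
  coeff of dx ∧ dz: 0
  coeff of dy ∧ dz: -2*z
Step 2: Apply d again to each 2-form coefficient. The only possible 3-form in R^3 is dx ∧ dy ∧ dz, with coefficient
  ∂(coeff of dy∧dz)/∂x - ∂(coeff of dx∧dz)/∂y + ∂(coeff of dx∧dy)/∂z
  = ∂/∂x (-2*z) - ∂/∂y (0) + ∂/∂z (x).
Each of these terms simplifies to sums of mixed partials that cancel in pairs. The result is 0 (by equality of mixed partials for smooth functions — Schwarz / Clairaut).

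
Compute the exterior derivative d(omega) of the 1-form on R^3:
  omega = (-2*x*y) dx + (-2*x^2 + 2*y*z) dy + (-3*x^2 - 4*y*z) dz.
d(omega) = (-2*x) dx ∧ dy + (-6*x) dx ∧ dz + (-2*y - 4*z) dy ∧ dz

For a 1-form omega = sum_i f_i dx_i, the exterior derivative is
  d(omega) = sum_{i < j} (∂f_j/∂x_i - ∂f_i/∂x_j) dx_i ∧ dx_j.
  coefficient of dx ∧ dy: ∂f_2/∂x - ∂f_1/∂y = ∂(-2*x^2 + 2*y*z)/∂x - ∂(-2*x*y)/∂y = -2*x
  coefficient of dx ∧ dz: ∂f_3/∂x - ∂f_1/∂z = ∂(-3*x^2 - 4*y*z)/∂x - ∂(-2*x*y)/∂z = -6*x
  coefficient of dy ∧ dz: ∂f_3/∂y - ∂f_2/∂z = ∂(-3*x^2 - 4*y*z)/∂y - ∂(-2*x^2 + 2*y*z)/∂z = -2*y - 4*z
Assembling: d(omega) = (-2*x) dx ∧ dy + (-6*x) dx ∧ dz + (-2*y - 4*z) dy ∧ dz.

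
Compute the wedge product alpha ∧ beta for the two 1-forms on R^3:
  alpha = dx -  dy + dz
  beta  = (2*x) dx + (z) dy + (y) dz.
alpha ∧ beta = (2*x + z) dx ∧ dy + (-2*x + y) dx ∧ dz + (-y - z) dy ∧ dz

Distribute the wedge, using dx_i ∧ dx_j = -dx_j ∧ dx_i and dx_i ∧ dx_i = 0. For each pair (i, j) with i < j, the coefficient of dx_i ∧ dx_j in alpha ∧ beta is (alpha_i * beta_j - alpha_j * beta_i). Collecting: alpha ∧ beta = (2*x + z) dx ∧ dy + (-2*x + y) dx ∧ dz + (-y - z) dy ∧ dz.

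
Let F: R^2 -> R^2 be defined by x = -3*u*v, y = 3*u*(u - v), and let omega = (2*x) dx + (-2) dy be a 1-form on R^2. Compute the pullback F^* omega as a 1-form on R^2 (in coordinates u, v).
F^* omega = (18*u*v^2 - 12*u + 6*v) du + (6*u*(3*u*v + 1)) dv

Using F^*(f dg) = (f ∘ F) d(g ∘ F), substitute each coordinate x_i by F_i(u, v) in f_i, and replace dx_i by d F_i = (∂F_i/∂u) du + (∂F_i/∂v) dv.
  For the x component: f_1(F) = -6*u*v; d F_1 = (-3*v) du + (-3*u) dv
  For the y component: f_2(F) = -2; d F_2 = (6*u - 3*v) du + (-3*u) dv
Combining and collecting du, dv coefficients:
  coeff of du: 18*u*v^2 - 12*u + 6*v
  coeff of dv: 6*u*(3*u*v + 1)
F^* omega = (18*u*v^2 - 12*u + 6*v) du + (6*u*(3*u*v + 1)) dv.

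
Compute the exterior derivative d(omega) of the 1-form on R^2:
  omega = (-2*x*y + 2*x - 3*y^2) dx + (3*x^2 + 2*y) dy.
d(omega) = (8*x + 6*y) dx ∧ dy

For a 1-form omega = sum_i f_i dx_i, the exterior derivative is
  d(omega) = sum_{i < j} (∂f_j/∂x_i - ∂f_i/∂x_j) dx_i ∧ dx_j.
  coefficient of dx ∧ dy: ∂f_2/∂x - ∂f_1/∂y = ∂(3*x^2 + 2*y)/∂x - ∂(-2*x*y + 2*x - 3*y^2)/∂y = 8*x + 6*y
Assembling: d(omega) = (8*x + 6*y) dx ∧ dy.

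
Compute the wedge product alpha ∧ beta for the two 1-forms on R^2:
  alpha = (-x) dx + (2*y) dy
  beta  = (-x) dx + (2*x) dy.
alpha ∧ beta = (2*x*(-x + y)) dx ∧ dy

Distribute the wedge, using dx_i ∧ dx_j = -dx_j ∧ dx_i and dx_i ∧ dx_i = 0. For each pair (i, j) with i < j, the coefficient of dx_i ∧ dx_j in alpha ∧ beta is (alpha_i * beta_j - alpha_j * beta_i). Collecting: alpha ∧ beta = (2*x*(-x + y)) dx ∧ dy.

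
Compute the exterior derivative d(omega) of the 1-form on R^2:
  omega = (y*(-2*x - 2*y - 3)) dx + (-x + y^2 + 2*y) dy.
d(omega) = (2*x + 4*y + 2) dx ∧ dy

For a 1-form omega = sum_i f_i dx_i, the exterior derivative is
  d(omega) = sum_{i < j} (∂f_j/∂x_i - ∂f_i/∂x_j) dx_i ∧ dx_j.
  coefficient of dx ∧ dy: ∂f_2/∂x - ∂f_1/∂y = ∂(-x + y^2 + 2*y)/∂x - ∂(y*(-2*x - 2*y - 3))/∂y = 2*x + 4*y + 2
Assembling: d(omega) = (2*x + 4*y + 2) dx ∧ dy.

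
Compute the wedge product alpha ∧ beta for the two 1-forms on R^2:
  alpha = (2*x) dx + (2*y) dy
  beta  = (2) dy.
alpha ∧ beta = (4*x) dx ∧ dy

Distribute the wedge, using dx_i ∧ dx_j = -dx_j ∧ dx_i and dx_i ∧ dx_i = 0. For each pair (i, j) with i < j, the coefficient of dx_i ∧ dx_j in alpha ∧ beta is (alpha_i * beta_j - alpha_j * beta_i). Collecting: alpha ∧ beta = (4*x) dx ∧ dy.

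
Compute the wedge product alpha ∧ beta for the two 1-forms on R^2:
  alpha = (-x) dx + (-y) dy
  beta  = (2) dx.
alpha ∧ beta = (2*y) dx ∧ dy

Distribute the wedge, using dx_i ∧ dx_j = -dx_j ∧ dx_i and dx_i ∧ dx_i = 0. For each pair (i, j) with i < j, the coefficient of dx_i ∧ dx_j in alpha ∧ beta is (alpha_i * beta_j - alpha_j * beta_i). Collecting: alpha ∧ beta = (2*y) dx ∧ dy.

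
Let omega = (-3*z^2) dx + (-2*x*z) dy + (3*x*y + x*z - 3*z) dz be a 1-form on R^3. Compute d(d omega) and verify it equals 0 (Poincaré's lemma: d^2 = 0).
d(d omega) = 0

Step 1: d omega = sum_{i<j} (∂f_j/∂x_i - ∂f_i/∂x_j) dx_i ∧ dx_j:
  coeff of dx ∧ dy: -2*z
  coeff of dx ∧ dz: 3*y + 7*z
  coeff of dy ∧ dz: 5*x
Step 2: Apply d again to each 2-form coefficient. The only possible 3-form in R^3 is dx ∧ dy ∧ dz, with coefficient
  ∂(coeff of dy∧dz)/∂x - ∂(coeff of dx∧dz)/∂y + ∂(coeff of dx∧dy)/∂z
  = ∂/∂x (5*x) - ∂/∂y (3*y + 7*z) + ∂/∂z (-2*z).
Each of these terms simplifies to sums of mixed partials that cancel in pairs. The result is 0 (by equality of mixed partials for smooth functions — Schwarz / Clairaut).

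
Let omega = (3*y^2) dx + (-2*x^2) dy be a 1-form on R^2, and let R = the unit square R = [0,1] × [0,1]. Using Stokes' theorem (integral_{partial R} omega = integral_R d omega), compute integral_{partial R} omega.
integral_(partial R) omega = -5

Stokes: integral_partial_R omega = integral_R d omega with d omega = (∂Q/∂x - ∂P/∂y) dx ∧ dy.
  ∂Q/∂x = -4*x
  ∂P/∂y = 6*y
  integrand = ∂Q/∂x - ∂P/∂y = -4*x - 6*y.
Integrating over R: integral_0^1 integral_0^1 (-4*x - 6*y) dx dy = -5.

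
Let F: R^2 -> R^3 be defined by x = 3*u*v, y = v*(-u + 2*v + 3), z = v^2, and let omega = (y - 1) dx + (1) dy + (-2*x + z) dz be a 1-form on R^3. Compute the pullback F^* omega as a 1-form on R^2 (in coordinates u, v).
F^* omega = (v*(-3*u*v + 6*v^2 + 9*v - 4)) du + (-3*u^2*v - 6*u*v^2 + 9*u*v - 4*u + 2*v^3 + 4*v + 3) dv

Using F^*(f dg) = (f ∘ F) d(g ∘ F), substitute each coordinate x_i by F_i(u, v) in f_i, and replace dx_i by d F_i = (∂F_i/∂u) du + (∂F_i/∂v) dv.
  For the x component: f_1(F) = -u*v + 2*v^2 + 3*v - 1; d F_1 = (3*v) du + (3*u) dv
  For the y component: f_2(F) = 1; d F_2 = (-v) du + (-u + 4*v + 3) dv
  For the z component: f_3(F) = v*(-6*u + v); d F_3 = (0) du + (2*v) dv
Combining and collecting du, dv coefficients:
  coeff of du: v*(-3*u*v + 6*v^2 + 9*v - 4)
  coeff of dv: -3*u^2*v - 6*u*v^2 + 9*u*v - 4*u + 2*v^3 + 4*v + 3
F^* omega = (v*(-3*u*v + 6*v^2 + 9*v - 4)) du + (-3*u^2*v - 6*u*v^2 + 9*u*v - 4*u + 2*v^3 + 4*v + 3) dv.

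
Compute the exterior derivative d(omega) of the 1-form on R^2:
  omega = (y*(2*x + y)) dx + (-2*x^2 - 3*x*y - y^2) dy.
d(omega) = (-6*x - 5*y) dx ∧ dy

For a 1-form omega = sum_i f_i dx_i, the exterior derivative is
  d(omega) = sum_{i < j} (∂f_j/∂x_i - ∂f_i/∂x_j) dx_i ∧ dx_j.
  coefficient of dx ∧ dy: ∂f_2/∂x - ∂f_1/∂y = ∂(-2*x^2 - 3*x*y - y^2)/∂x - ∂(y*(2*x + y))/∂y = -6*x - 5*y
Assembling: d(omega) = (-6*x - 5*y) dx ∧ dy.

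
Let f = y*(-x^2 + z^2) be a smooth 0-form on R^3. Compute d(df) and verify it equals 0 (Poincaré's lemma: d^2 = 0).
d(df) = 0

Step 1: df = sum_i (∂f/∂x_i) dx_i = (-2*x*y) dx + (-x^2 + z^2) dy + (2*y*z) dz.
Step 2: Apply d again. Using the 1-form formula, the coefficient of dx ∧ dy in d(df) is ∂^2 f/∂x ∂y - ∂^2 f/∂y ∂x = (-2*x) - (-2*x) = 0 (equality of mixed partials for smooth f).
Similarly for dx ∧ dz and dy ∧ dz — all coefficients vanish. So d(df) = 0.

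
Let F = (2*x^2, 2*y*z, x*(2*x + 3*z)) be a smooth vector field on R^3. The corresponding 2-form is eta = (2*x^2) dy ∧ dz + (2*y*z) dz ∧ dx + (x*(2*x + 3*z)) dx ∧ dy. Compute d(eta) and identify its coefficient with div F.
d(eta) = (7*x + 2*z) dx ∧ dy ∧ dz; div F = 7*x + 2*z

For a 2-form in R^3 of the form above, applying d gives a 3-form with coefficient ∂P/∂x + ∂Q/∂y + ∂R/∂z:
  ∂P/∂x = 4*x
  ∂Q/∂y = 2*z
  ∂R/∂z = 3*x
Sum = 7*x + 2*z, which is exactly div F.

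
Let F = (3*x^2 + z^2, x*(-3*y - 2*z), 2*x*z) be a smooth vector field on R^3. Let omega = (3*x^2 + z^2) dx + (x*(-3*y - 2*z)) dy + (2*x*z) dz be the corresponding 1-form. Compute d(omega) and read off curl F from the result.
d(omega) = (2*x) dy ∧ dz + (0) dz ∧ dx + (-3*y - 2*z) dx ∧ dy; curl F = (2*x, 0, -3*y - 2*z)

d omega = sum_{i<j} (∂f_j/∂x_i - ∂f_i/∂x_j) dx_i ∧ dx_j. Under the identification (dy ∧ dz, dz ∧ dx, dx ∧ dy) ↔ (e_x, e_y, e_z), the coefficients are exactly the components of curl F. Compute:
  ∂R/∂y - ∂Q/∂z = (0) - (-2*x) = 2*x
  ∂P/∂z - ∂R/∂x = (2*z) - (2*z) = 0
  ∂Q/∂x - ∂P/∂y = (-3*y - 2*z) - (0) = -3*y - 2*z.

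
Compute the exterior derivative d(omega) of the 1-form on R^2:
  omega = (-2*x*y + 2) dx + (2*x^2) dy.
d(omega) = (6*x) dx ∧ dy

For a 1-form omega = sum_i f_i dx_i, the exterior derivative is
  d(omega) = sum_{i < j} (∂f_j/∂x_i - ∂f_i/∂x_j) dx_i ∧ dx_j.
  coefficient of dx ∧ dy: ∂f_2/∂x - ∂f_1/∂y = ∂(2*x^2)/∂x - ∂(-2*x*y + 2)/∂y = 6*x
Assembling: d(omega) = (6*x) dx ∧ dy.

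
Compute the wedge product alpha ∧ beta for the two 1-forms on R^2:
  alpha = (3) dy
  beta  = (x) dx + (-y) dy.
alpha ∧ beta = (-3*x) dx ∧ dy

Distribute the wedge, using dx_i ∧ dx_j = -dx_j ∧ dx_i and dx_i ∧ dx_i = 0. For each pair (i, j) with i < j, the coefficient of dx_i ∧ dx_j in alpha ∧ beta is (alpha_i * beta_j - alpha_j * beta_i). Collecting: alpha ∧ beta = (-3*x) dx ∧ dy.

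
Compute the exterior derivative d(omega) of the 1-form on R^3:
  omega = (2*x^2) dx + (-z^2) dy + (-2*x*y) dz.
d(omega) = (-2*y) dx ∧ dz + (-2*x + 2*z) dy ∧ dz

For a 1-form omega = sum_i f_i dx_i, the exterior derivative is
  d(omega) = sum_{i < j} (∂f_j/∂x_i - ∂f_i/∂x_j) dx_i ∧ dx_j.
  coefficient of dx ∧ dz: ∂f_3/∂x - ∂f_1/∂z = ∂(-2*x*y)/∂x - ∂(2*x^2)/∂z = -2*y
  coefficient of dy ∧ dz: ∂f_3/∂y - ∂f_2/∂z = ∂(-2*x*y)/∂y - ∂(-z^2)/∂z = -2*x + 2*z
Assembling: d(omega) = (-2*y) dx ∧ dz + (-2*x + 2*z) dy ∧ dz.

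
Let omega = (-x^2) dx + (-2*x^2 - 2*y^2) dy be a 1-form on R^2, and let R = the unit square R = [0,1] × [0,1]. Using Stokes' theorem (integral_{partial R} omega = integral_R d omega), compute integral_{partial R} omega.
integral_(partial R) omega = -2

Stokes: integral_partial_R omega = integral_R d omega with d omega = (∂Q/∂x - ∂P/∂y) dx ∧ dy.
  ∂Q/∂x = -4*x
  ∂P/∂y = 0
  integrand = ∂Q/∂x - ∂P/∂y = -4*x.
Integrating over R: integral_0^1 integral_0^1 (-4*x) dx dy = -2.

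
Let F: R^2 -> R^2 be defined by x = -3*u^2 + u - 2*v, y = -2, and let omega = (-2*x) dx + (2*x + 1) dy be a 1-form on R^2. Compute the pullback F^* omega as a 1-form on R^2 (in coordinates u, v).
F^* omega = (-36*u^3 + 18*u^2 - 24*u*v - 2*u + 4*v) du + (-12*u^2 + 4*u - 8*v) dv

Using F^*(f dg) = (f ∘ F) d(g ∘ F), substitute each coordinate x_i by F_i(u, v) in f_i, and replace dx_i by d F_i = (∂F_i/∂u) du + (∂F_i/∂v) dv.
  For the x component: f_1(F) = 6*u^2 - 2*u + 4*v; d F_1 = (1 - 6*u) du + (-2) dv
  For the y component: f_2(F) = -6*u^2 + 2*u - 4*v + 1; d F_2 = (0) du + (0) dv
Combining and collecting du, dv coefficients:
  coeff of du: -36*u^3 + 18*u^2 - 24*u*v - 2*u + 4*v
  coeff of dv: -12*u^2 + 4*u - 8*v
F^* omega = (-36*u^3 + 18*u^2 - 24*u*v - 2*u + 4*v) du + (-12*u^2 + 4*u - 8*v) dv.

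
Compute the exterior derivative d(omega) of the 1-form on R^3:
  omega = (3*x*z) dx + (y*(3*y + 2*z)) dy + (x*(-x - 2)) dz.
d(omega) = (-5*x - 2) dx ∧ dz + (-2*y) dy ∧ dz

For a 1-form omega = sum_i f_i dx_i, the exterior derivative is
  d(omega) = sum_{i < j} (∂f_j/∂x_i - ∂f_i/∂x_j) dx_i ∧ dx_j.
  coefficient of dx ∧ dz: ∂f_3/∂x - ∂f_1/∂z = ∂(x*(-x - 2))/∂x - ∂(3*x*z)/∂z = -5*x - 2
  coefficient of dy ∧ dz: ∂f_3/∂y - ∂f_2/∂z = ∂(x*(-x - 2))/∂y - ∂(y*(3*y + 2*z))/∂z = -2*y
Assembling: d(omega) = (-5*x - 2) dx ∧ dz + (-2*y) dy ∧ dz.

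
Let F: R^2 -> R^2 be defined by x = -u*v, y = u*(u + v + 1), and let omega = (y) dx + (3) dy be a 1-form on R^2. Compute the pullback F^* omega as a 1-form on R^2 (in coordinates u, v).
F^* omega = (-u^2*v - u*v^2 - u*v + 6*u + 3*v + 3) du + (u*(-u^2 - u*v - u + 3)) dv

Using F^*(f dg) = (f ∘ F) d(g ∘ F), substitute each coordinate x_i by F_i(u, v) in f_i, and replace dx_i by d F_i = (∂F_i/∂u) du + (∂F_i/∂v) dv.
  For the x component: f_1(F) = u*(u + v + 1); d F_1 = (-v) du + (-u) dv
  For the y component: f_2(F) = 3; d F_2 = (2*u + v + 1) du + (u) dv
Combining and collecting du, dv coefficients:
  coeff of du: -u^2*v - u*v^2 - u*v + 6*u + 3*v + 3
  coeff of dv: u*(-u^2 - u*v - u + 3)
F^* omega = (-u^2*v - u*v^2 - u*v + 6*u + 3*v + 3) du + (u*(-u^2 - u*v - u + 3)) dv.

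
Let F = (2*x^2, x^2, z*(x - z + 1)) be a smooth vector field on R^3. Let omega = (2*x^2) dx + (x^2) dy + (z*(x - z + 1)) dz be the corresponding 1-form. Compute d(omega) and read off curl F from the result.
d(omega) = (0) dy ∧ dz + (-z) dz ∧ dx + (2*x) dx ∧ dy; curl F = (0, -z, 2*x)

d omega = sum_{i<j} (∂f_j/∂x_i - ∂f_i/∂x_j) dx_i ∧ dx_j. Under the identification (dy ∧ dz, dz ∧ dx, dx ∧ dy) ↔ (e_x, e_y, e_z), the coefficients are exactly the components of curl F. Compute:
  ∂R/∂y - ∂Q/∂z = (0) - (0) = 0
  ∂P/∂z - ∂R/∂x = (0) - (z) = -z
  ∂Q/∂x - ∂P/∂y = (2*x) - (0) = 2*x.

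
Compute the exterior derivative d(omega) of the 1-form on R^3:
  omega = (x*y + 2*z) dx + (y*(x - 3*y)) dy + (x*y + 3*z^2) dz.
d(omega) = (-x + y) dx ∧ dy + (y - 2) dx ∧ dz + (x) dy ∧ dz

For a 1-form omega = sum_i f_i dx_i, the exterior derivative is
  d(omega) = sum_{i < j} (∂f_j/∂x_i - ∂f_i/∂x_j) dx_i ∧ dx_j.
  coefficient of dx ∧ dy: ∂f_2/∂x - ∂f_1/∂y = ∂(y*(x - 3*y))/∂x - ∂(x*y + 2*z)/∂y = -x + y
  coefficient of dx ∧ dz: ∂f_3/∂x - ∂f_1/∂z = ∂(x*y + 3*z^2)/∂x - ∂(x*y + 2*z)/∂z = y - 2
  coefficient of dy ∧ dz: ∂f_3/∂y - ∂f_2/∂z = ∂(x*y + 3*z^2)/∂y - ∂(y*(x - 3*y))/∂z = x
Assembling: d(omega) = (-x + y) dx ∧ dy + (y - 2) dx ∧ dz + (x) dy ∧ dz.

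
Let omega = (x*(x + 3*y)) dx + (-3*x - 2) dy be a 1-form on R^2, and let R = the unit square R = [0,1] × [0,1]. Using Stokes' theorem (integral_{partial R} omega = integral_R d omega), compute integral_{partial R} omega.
integral_(partial R) omega = -9/2

Stokes: integral_partial_R omega = integral_R d omega with d omega = (∂Q/∂x - ∂P/∂y) dx ∧ dy.
  ∂Q/∂x = -3
  ∂P/∂y = 3*x
  integrand = ∂Q/∂x - ∂P/∂y = -3*x - 3.
Integrating over R: integral_0^1 integral_0^1 (-3*x - 3) dx dy = -9/2.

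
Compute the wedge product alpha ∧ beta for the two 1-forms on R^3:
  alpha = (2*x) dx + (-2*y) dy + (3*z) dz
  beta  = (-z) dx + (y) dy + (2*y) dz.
alpha ∧ beta = (2*y*(x - z)) dx ∧ dy + (4*x*y + 3*z^2) dx ∧ dz + (-y*(4*y + 3*z)) dy ∧ dz

Distribute the wedge, using dx_i ∧ dx_j = -dx_j ∧ dx_i and dx_i ∧ dx_i = 0. For each pair (i, j) with i < j, the coefficient of dx_i ∧ dx_j in alpha ∧ beta is (alpha_i * beta_j - alpha_j * beta_i). Collecting: alpha ∧ beta = (2*y*(x - z)) dx ∧ dy + (4*x*y + 3*z^2) dx ∧ dz + (-y*(4*y + 3*z)) dy ∧ dz.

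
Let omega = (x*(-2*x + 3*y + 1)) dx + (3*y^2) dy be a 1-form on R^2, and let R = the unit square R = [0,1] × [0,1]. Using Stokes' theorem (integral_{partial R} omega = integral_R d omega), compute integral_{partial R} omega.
integral_(partial R) omega = -3/2

Stokes: integral_partial_R omega = integral_R d omega with d omega = (∂Q/∂x - ∂P/∂y) dx ∧ dy.
  ∂Q/∂x = 0
  ∂P/∂y = 3*x
  integrand = ∂Q/∂x - ∂P/∂y = -3*x.
Integrating over R: integral_0^1 integral_0^1 (-3*x) dx dy = -3/2.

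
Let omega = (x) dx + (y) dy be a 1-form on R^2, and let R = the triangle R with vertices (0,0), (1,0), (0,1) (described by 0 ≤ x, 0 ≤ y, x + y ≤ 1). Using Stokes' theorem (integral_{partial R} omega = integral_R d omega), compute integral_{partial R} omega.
integral_(partial R) omega = 0

Stokes: integral_partial_R omega = integral_R d omega with d omega = (∂Q/∂x - ∂P/∂y) dx ∧ dy.
  ∂Q/∂x = 0
  ∂P/∂y = 0
  integrand = ∂Q/∂x - ∂P/∂y = 0.
Integrating over R: integral_0^1 integral_0^{1-x} (0) dy dx = 0.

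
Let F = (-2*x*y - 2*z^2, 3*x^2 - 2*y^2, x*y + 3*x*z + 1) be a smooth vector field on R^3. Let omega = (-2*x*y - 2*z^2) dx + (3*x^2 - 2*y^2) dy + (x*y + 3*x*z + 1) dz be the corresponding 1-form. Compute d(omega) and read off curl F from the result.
d(omega) = (x) dy ∧ dz + (-y - 7*z) dz ∧ dx + (8*x) dx ∧ dy; curl F = (x, -y - 7*z, 8*x)

d omega = sum_{i<j} (∂f_j/∂x_i - ∂f_i/∂x_j) dx_i ∧ dx_j. Under the identification (dy ∧ dz, dz ∧ dx, dx ∧ dy) ↔ (e_x, e_y, e_z), the coefficients are exactly the components of curl F. Compute:
  ∂R/∂y - ∂Q/∂z = (x) - (0) = x
  ∂P/∂z - ∂R/∂x = (-4*z) - (y + 3*z) = -y - 7*z
  ∂Q/∂x - ∂P/∂y = (6*x) - (-2*x) = 8*x.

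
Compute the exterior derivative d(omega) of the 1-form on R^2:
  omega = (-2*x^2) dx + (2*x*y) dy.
d(omega) = (2*y) dx ∧ dy

For a 1-form omega = sum_i f_i dx_i, the exterior derivative is
  d(omega) = sum_{i < j} (∂f_j/∂x_i - ∂f_i/∂x_j) dx_i ∧ dx_j.
  coefficient of dx ∧ dy: ∂f_2/∂x - ∂f_1/∂y = ∂(2*x*y)/∂x - ∂(-2*x^2)/∂y = 2*y
Assembling: d(omega) = (2*y) dx ∧ dy.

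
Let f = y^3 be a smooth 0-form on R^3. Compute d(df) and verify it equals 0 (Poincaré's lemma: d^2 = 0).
d(df) = 0

Step 1: df = sum_i (∂f/∂x_i) dx_i = (0) dx + (3*y^2) dy + (0) dz.
Step 2: Apply d again. Using the 1-form formula, the coefficient of dx ∧ dy in d(df) is ∂^2 f/∂x ∂y - ∂^2 f/∂y ∂x = (0) - (0) = 0 (equality of mixed partials for smooth f).
Similarly for dx ∧ dz and dy ∧ dz — all coefficients vanish. So d(df) = 0.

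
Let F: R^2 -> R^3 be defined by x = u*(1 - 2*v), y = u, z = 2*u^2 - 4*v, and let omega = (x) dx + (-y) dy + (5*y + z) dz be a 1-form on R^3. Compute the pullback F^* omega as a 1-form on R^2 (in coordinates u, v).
F^* omega = (4*u*(2*u^2 + 5*u + v^2 - 5*v)) du + (4*u^2*v - 10*u^2 - 20*u + 16*v) dv

Using F^*(f dg) = (f ∘ F) d(g ∘ F), substitute each coordinate x_i by F_i(u, v) in f_i, and replace dx_i by d F_i = (∂F_i/∂u) du + (∂F_i/∂v) dv.
  For the x component: f_1(F) = u*(1 - 2*v); d F_1 = (1 - 2*v) du + (-2*u) dv
  For the y component: f_2(F) = -u; d F_2 = (1) du + (0) dv
  For the z component: f_3(F) = 2*u^2 + 5*u - 4*v; d F_3 = (4*u) du + (-4) dv
Combining and collecting du, dv coefficients:
  coeff of du: 4*u*(2*u^2 + 5*u + v^2 - 5*v)
  coeff of dv: 4*u^2*v - 10*u^2 - 20*u + 16*v
F^* omega = (4*u*(2*u^2 + 5*u + v^2 - 5*v)) du + (4*u^2*v - 10*u^2 - 20*u + 16*v) dv.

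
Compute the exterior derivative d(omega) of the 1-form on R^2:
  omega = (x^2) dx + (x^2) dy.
d(omega) = (2*x) dx ∧ dy

For a 1-form omega = sum_i f_i dx_i, the exterior derivative is
  d(omega) = sum_{i < j} (∂f_j/∂x_i - ∂f_i/∂x_j) dx_i ∧ dx_j.
  coefficient of dx ∧ dy: ∂f_2/∂x - ∂f_1/∂y = ∂(x^2)/∂x - ∂(x^2)/∂y = 2*x
Assembling: d(omega) = (2*x) dx ∧ dy.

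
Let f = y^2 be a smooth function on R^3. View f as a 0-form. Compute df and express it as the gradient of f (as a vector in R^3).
df = (0) dx + (2*y) dy + (0) dz; grad f = (0, 2*y, 0)

For a 0-form f, d f = (∂f/∂x) dx + (∂f/∂y) dy + (∂f/∂z) dz. The components of the vector representation are exactly the entries of grad f in Cartesian coordinates:
  ∂f/∂x = 0
  ∂f/∂y = 2*y
  ∂f/∂z = 0.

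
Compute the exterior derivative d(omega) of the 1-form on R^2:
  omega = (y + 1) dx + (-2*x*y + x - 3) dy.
d(omega) = (-2*y) dx ∧ dy

For a 1-form omega = sum_i f_i dx_i, the exterior derivative is
  d(omega) = sum_{i < j} (∂f_j/∂x_i - ∂f_i/∂x_j) dx_i ∧ dx_j.
  coefficient of dx ∧ dy: ∂f_2/∂x - ∂f_1/∂y = ∂(-2*x*y + x - 3)/∂x - ∂(y + 1)/∂y = -2*y
Assembling: d(omega) = (-2*y) dx ∧ dy.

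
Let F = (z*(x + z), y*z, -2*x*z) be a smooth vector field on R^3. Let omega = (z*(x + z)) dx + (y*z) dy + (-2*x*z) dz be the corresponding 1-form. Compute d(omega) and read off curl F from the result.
d(omega) = (-y) dy ∧ dz + (x + 4*z) dz ∧ dx + (0) dx ∧ dy; curl F = (-y, x + 4*z, 0)

d omega = sum_{i<j} (∂f_j/∂x_i - ∂f_i/∂x_j) dx_i ∧ dx_j. Under the identification (dy ∧ dz, dz ∧ dx, dx ∧ dy) ↔ (e_x, e_y, e_z), the coefficients are exactly the components of curl F. Compute:
  ∂R/∂y - ∂Q/∂z = (0) - (y) = -y
  ∂P/∂z - ∂R/∂x = (x + 2*z) - (-2*z) = x + 4*z
  ∂Q/∂x - ∂P/∂y = (0) - (0) = 0.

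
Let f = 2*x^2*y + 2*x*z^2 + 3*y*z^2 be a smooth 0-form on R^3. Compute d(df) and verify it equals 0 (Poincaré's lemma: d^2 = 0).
d(df) = 0

Step 1: df = sum_i (∂f/∂x_i) dx_i = (4*x*y + 2*z^2) dx + (2*x^2 + 3*z^2) dy + (2*z*(2*x + 3*y)) dz.
Step 2: Apply d again. Using the 1-form formula, the coefficient of dx ∧ dy in d(df) is ∂^2 f/∂x ∂y - ∂^2 f/∂y ∂x = (4*x) - (4*x) = 0 (equality of mixed partials for smooth f).
Similarly for dx ∧ dz and dy ∧ dz — all coefficients vanish. So d(df) = 0.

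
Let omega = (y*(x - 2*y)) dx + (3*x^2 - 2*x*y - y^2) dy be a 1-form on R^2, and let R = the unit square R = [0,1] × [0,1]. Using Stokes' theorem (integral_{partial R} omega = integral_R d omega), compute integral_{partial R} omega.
integral_(partial R) omega = 7/2

Stokes: integral_partial_R omega = integral_R d omega with d omega = (∂Q/∂x - ∂P/∂y) dx ∧ dy.
  ∂Q/∂x = 6*x - 2*y
  ∂P/∂y = x - 4*y
  integrand = ∂Q/∂x - ∂P/∂y = 5*x + 2*y.
Integrating over R: integral_0^1 integral_0^1 (5*x + 2*y) dx dy = 7/2.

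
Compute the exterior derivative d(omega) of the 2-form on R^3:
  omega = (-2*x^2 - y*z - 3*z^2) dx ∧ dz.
d(omega) = (z) dx ∧ dy ∧ dz

For a 2-form omega = sum_{i<j} g_{ij} dx_i ∧ dx_j, the exterior derivative is
  d(omega) = sum_{i<j} d(g_{ij}) ∧ dx_i ∧ dx_j = sum_{i<j, k} (∂g_{ij}/∂x_k) dx_k ∧ dx_i ∧ dx_j.
Expand each term, using dx_k ∧ dx_i ∧ dx_j = sgn(permutation) dx_{(a)} ∧ dx_{(b)} ∧ dx_{(c)} with (a < b < c) sorted:
  d(-2*x^2 - y*z - 3*z^2) includes (∂/∂y)(-2*x^2 - y*z - 3*z^2) dy = (-z) dy, which multiplied by dx ∧ dz gives (z) dx ∧ dy ∧ dz
Collecting like 3-forms: d(omega) = (z) dx ∧ dy ∧ dz.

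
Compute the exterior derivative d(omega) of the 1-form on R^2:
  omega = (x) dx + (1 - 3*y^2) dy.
d(omega) = 0

For a 1-form omega = sum_i f_i dx_i, the exterior derivative is
  d(omega) = sum_{i < j} (∂f_j/∂x_i - ∂f_i/∂x_j) dx_i ∧ dx_j.

Assembling: d(omega) = 0.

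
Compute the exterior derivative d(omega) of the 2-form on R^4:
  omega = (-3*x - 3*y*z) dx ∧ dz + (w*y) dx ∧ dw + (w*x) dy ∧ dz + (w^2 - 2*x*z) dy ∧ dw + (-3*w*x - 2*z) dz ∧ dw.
d(omega) = (w + 3*z) dx ∧ dy ∧ dz + (-w - 2*z) dx ∧ dy ∧ dw + (3*x) dy ∧ dz ∧ dw + (-3*w) dx ∧ dz ∧ dw

For a 2-form omega = sum_{i<j} g_{ij} dx_i ∧ dx_j, the exterior derivative is
  d(omega) = sum_{i<j} d(g_{ij}) ∧ dx_i ∧ dx_j = sum_{i<j, k} (∂g_{ij}/∂x_k) dx_k ∧ dx_i ∧ dx_j.
Expand each term, using dx_k ∧ dx_i ∧ dx_j = sgn(permutation) dx_{(a)} ∧ dx_{(b)} ∧ dx_{(c)} with (a < b < c) sorted:
  d(-3*x - 3*y*z) includes (∂/∂y)(-3*x - 3*y*z) dy = (-3*z) dy, which multiplied by dx ∧ dz gives (3*z) dx ∧ dy ∧ dz
  d(w*y) includes (∂/∂y)(w*y) dy = (w) dy, which multiplied by dx ∧ dw gives (-w) dx ∧ dy ∧ dw
  d(w*x) includes (∂/∂x)(w*x) dx = (w) dx, which multiplied by dy ∧ dz gives (w) dx ∧ dy ∧ dz
  d(w*x) includes (∂/∂w)(w*x) dw = (x) dw, which multiplied by dy ∧ dz gives (x) dy ∧ dz ∧ dw
  d(w^2 - 2*x*z) includes (∂/∂x)(w^2 - 2*x*z) dx = (-2*z) dx, which multiplied by dy ∧ dw gives (-2*z) dx ∧ dy ∧ dw
  d(w^2 - 2*x*z) includes (∂/∂z)(w^2 - 2*x*z) dz = (-2*x) dz, which multiplied by dy ∧ dw gives (2*x) dy ∧ dz ∧ dw
  d(-3*w*x - 2*z) includes (∂/∂x)(-3*w*x - 2*z) dx = (-3*w) dx, which multiplied by dz ∧ dw gives (-3*w) dx ∧ dz ∧ dw
Collecting like 3-forms: d(omega) = (w + 3*z) dx ∧ dy ∧ dz + (-w - 2*z) dx ∧ dy ∧ dw + (3*x) dy ∧ dz ∧ dw + (-3*w) dx ∧ dz ∧ dw.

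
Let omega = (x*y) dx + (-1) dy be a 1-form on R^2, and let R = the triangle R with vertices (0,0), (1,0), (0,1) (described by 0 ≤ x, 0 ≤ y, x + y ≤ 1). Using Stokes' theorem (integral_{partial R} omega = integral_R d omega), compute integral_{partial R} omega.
integral_(partial R) omega = -1/6

Stokes: integral_partial_R omega = integral_R d omega with d omega = (∂Q/∂x - ∂P/∂y) dx ∧ dy.
  ∂Q/∂x = 0
  ∂P/∂y = x
  integrand = ∂Q/∂x - ∂P/∂y = -x.
Integrating over R: integral_0^1 integral_0^{1-x} (-x) dy dx = -1/6.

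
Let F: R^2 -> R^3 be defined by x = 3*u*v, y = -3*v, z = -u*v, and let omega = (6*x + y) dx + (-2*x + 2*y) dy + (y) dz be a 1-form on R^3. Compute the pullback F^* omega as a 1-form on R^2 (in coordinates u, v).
F^* omega = (v^2*(54*u - 6)) du + (6*v*(9*u^2 + 2*u + 3)) dv

Using F^*(f dg) = (f ∘ F) d(g ∘ F), substitute each coordinate x_i by F_i(u, v) in f_i, and replace dx_i by d F_i = (∂F_i/∂u) du + (∂F_i/∂v) dv.
  For the x component: f_1(F) = 3*v*(6*u - 1); d F_1 = (3*v) du + (3*u) dv
  For the y component: f_2(F) = 6*v*(-u - 1); d F_2 = (0) du + (-3) dv
  For the z component: f_3(F) = -3*v; d F_3 = (-v) du + (-u) dv
Combining and collecting du, dv coefficients:
  coeff of du: v^2*(54*u - 6)
  coeff of dv: 6*v*(9*u^2 + 2*u + 3)
F^* omega = (v^2*(54*u - 6)) du + (6*v*(9*u^2 + 2*u + 3)) dv.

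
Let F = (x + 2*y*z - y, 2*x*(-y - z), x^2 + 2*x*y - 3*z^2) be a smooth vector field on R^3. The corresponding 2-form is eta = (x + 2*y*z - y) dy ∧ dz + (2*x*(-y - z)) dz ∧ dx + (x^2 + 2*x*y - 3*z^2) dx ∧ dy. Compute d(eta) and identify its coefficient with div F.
d(eta) = (-2*x - 6*z + 1) dx ∧ dy ∧ dz; div F = -2*x - 6*z + 1

For a 2-form in R^3 of the form above, applying d gives a 3-form with coefficient ∂P/∂x + ∂Q/∂y + ∂R/∂z:
  ∂P/∂x = 1
  ∂Q/∂y = -2*x
  ∂R/∂z = -6*z
Sum = -2*x - 6*z + 1, which is exactly div F.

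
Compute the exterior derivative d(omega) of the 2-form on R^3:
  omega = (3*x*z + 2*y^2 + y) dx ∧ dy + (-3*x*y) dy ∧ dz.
d(omega) = (3*x - 3*y) dx ∧ dy ∧ dz

For a 2-form omega = sum_{i<j} g_{ij} dx_i ∧ dx_j, the exterior derivative is
  d(omega) = sum_{i<j} d(g_{ij}) ∧ dx_i ∧ dx_j = sum_{i<j, k} (∂g_{ij}/∂x_k) dx_k ∧ dx_i ∧ dx_j.
Expand each term, using dx_k ∧ dx_i ∧ dx_j = sgn(permutation) dx_{(a)} ∧ dx_{(b)} ∧ dx_{(c)} with (a < b < c) sorted:
  d(3*x*z + 2*y^2 + y) includes (∂/∂z)(3*x*z + 2*y^2 + y) dz = (3*x) dz, which multiplied by dx ∧ dy gives (3*x) dx ∧ dy ∧ dz
  d(-3*x*y) includes (∂/∂x)(-3*x*y) dx = (-3*y) dx, which multiplied by dy ∧ dz gives (-3*y) dx ∧ dy ∧ dz
Collecting like 3-forms: d(omega) = (3*x - 3*y) dx ∧ dy ∧ dz.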